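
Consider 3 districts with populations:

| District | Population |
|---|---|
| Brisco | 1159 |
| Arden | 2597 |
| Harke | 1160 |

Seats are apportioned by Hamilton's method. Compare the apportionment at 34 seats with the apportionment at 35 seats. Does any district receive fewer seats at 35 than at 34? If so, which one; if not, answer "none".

At 34 seats: Brisco 8, Arden 18, Harke 8.
At 35 seats: Brisco 8, Arden 19, Harke 8.
No district's allocation decreased.

none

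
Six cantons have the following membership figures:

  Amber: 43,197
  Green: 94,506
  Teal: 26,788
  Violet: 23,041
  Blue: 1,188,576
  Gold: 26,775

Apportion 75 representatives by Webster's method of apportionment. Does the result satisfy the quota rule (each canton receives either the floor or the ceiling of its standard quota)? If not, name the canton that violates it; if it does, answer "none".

Blue

Standard quotas: Amber 2.309, Green 5.052, Teal 1.432, Violet 1.232, Blue 63.543, Gold 1.431.
Webster allocation: Amber 2, Green 5, Teal 1, Violet 1, Blue 65, Gold 1.
Blue has quota 63.543 (lower 63, upper 64) but receives 65 — outside the quota interval.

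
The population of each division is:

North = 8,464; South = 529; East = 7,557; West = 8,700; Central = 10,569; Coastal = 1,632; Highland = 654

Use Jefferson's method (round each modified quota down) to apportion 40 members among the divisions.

North=9, South=0, East=8, West=10, Central=12, Coastal=1, Highland=0

Standard divisor 38105/40 ≈ 952.625; standard quotas: North 8.885, South 0.555, East 7.933, West 9.133, Central 11.095, Coastal 1.713, Highland 0.687.
Rounding down gives 8, 0, 7, 9, 11, 1, 0 = 36 seats, so the divisor must be adjusted.
With modified divisor 860: modified quotas North 9.842, South 0.615, East 8.787, West 10.116, Central 12.290, Coastal 1.898, Highland 0.760.
Rounding down: North 9, South 0, East 8, West 10, Central 12, Coastal 1, Highland 0 (total 40).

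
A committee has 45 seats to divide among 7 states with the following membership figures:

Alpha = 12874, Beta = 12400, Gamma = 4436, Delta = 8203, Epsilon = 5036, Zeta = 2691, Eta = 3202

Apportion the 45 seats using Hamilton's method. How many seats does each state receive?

Alpha: 12, Beta: 11, Gamma: 4, Delta: 8, Epsilon: 5, Zeta: 2, Eta: 3

Standard divisor: 48842 ÷ 45 ≈ 1085.378.
Standard quotas: Alpha 11.8613, Beta 11.4246, Gamma 4.0871, Delta 7.5577, Epsilon 4.6399, Zeta 2.4793, Eta 2.9501.
Lower quotas: Alpha 11, Beta 11, Gamma 4, Delta 7, Epsilon 4, Zeta 2, Eta 2 (sum 41, leaving 4 seats).
Remainders in descending order: Eta 0.9501, Alpha 0.8613, Epsilon 0.6399, Delta 0.5577, Zeta 0.4793, Beta 0.4246, Gamma 0.0871.
The surplus seats go to Eta, Alpha, Epsilon, Delta.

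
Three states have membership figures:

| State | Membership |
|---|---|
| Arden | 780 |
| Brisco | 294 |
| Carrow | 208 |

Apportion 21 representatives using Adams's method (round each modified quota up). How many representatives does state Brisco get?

Standard divisor 1282/21 ≈ 61.048; standard quotas: Arden 12.777, Brisco 4.816, Carrow 3.407.
Rounding up gives 13, 5, 4 = 22 seats, so the divisor must be adjusted.
With modified divisor 67: modified quotas Arden 11.642, Brisco 4.388, Carrow 3.104.
Rounding up: Arden 12, Brisco 5, Carrow 4 (total 21).
Brisco receives 5.

5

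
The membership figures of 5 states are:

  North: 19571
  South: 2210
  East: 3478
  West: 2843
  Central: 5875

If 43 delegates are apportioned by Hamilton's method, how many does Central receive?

7

Standard divisor: 33977 ÷ 43 ≈ 790.163.
Standard quotas: North 24.7683, South 2.7969, East 4.4016, West 3.5980, Central 7.4352.
Lower quotas: North 24, South 2, East 4, West 3, Central 7 (sum 40, leaving 3 seats).
Remainders in descending order: South 0.7969, North 0.7683, West 0.5980, Central 0.4352, East 0.4016.
The surplus seats go to South, North, West.
Central receives 7.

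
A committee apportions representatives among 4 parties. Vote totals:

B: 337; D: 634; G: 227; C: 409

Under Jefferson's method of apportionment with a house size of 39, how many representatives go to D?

16

Standard divisor 1607/39 ≈ 41.205; standard quotas: B 8.179, D 15.386, G 5.509, C 9.926.
Rounding down gives 8, 15, 5, 9 = 37 seats, so the divisor must be adjusted.
With modified divisor 39: modified quotas B 8.641, D 16.256, G 5.821, C 10.487.
Rounding down: B 8, D 16, G 5, C 10 (total 39).
D receives 16.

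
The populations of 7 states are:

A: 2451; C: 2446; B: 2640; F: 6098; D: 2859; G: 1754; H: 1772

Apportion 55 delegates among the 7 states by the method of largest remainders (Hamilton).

A 7; C 6; B 7; F 17; D 8; G 5; H 5

Total 20020; standard divisor 20020/55 = 364.
Standard quotas: A 6.7335, C 6.7198, B 7.2527, F 16.7527, D 7.8544, G 4.8187, H 4.8681.
Lower quotas: A 6, C 6, B 7, F 16, D 7, G 4, H 4 (sum 50, leaving 5 seats).
Remainders in descending order: H 0.8681, D 0.8544, G 0.8187, F 0.7527, A 0.7335, C 0.7198, B 0.2527.
The surplus seats go to H, D, G, F, A.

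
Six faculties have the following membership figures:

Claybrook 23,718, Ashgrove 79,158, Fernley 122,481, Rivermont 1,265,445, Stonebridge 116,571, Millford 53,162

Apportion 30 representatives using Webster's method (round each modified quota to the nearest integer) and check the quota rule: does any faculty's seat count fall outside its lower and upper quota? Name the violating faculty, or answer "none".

Rivermont

Standard quotas: Claybrook 0.429, Ashgrove 1.430, Fernley 2.213, Rivermont 22.862, Stonebridge 2.106, Millford 0.960.
Webster allocation: Claybrook 0, Ashgrove 1, Fernley 2, Rivermont 24, Stonebridge 2, Millford 1.
Rivermont has quota 22.862 (lower 22, upper 23) but receives 24 — outside the quota interval.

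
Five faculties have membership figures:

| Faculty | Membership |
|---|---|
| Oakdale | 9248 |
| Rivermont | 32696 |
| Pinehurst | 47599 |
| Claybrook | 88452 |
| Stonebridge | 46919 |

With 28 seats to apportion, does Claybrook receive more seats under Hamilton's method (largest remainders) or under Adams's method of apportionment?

Hamilton: Oakdale 1, Rivermont 4, Pinehurst 6, Claybrook 11, Stonebridge 6.
Adams: Oakdale 2, Rivermont 4, Pinehurst 6, Claybrook 10, Stonebridge 6.
Claybrook gets 11 under Hamilton and 10 under Adams.

Hamilton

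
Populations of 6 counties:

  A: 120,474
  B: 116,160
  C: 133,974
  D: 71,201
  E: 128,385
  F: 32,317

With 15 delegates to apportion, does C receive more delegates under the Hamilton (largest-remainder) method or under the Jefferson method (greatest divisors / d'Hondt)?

Hamilton: A 3, B 3, C 3, D 2, E 3, F 1.
Jefferson: A 3, B 3, C 4, D 2, E 3, F 0.
C gets 3 under Hamilton and 4 under Jefferson.

Jefferson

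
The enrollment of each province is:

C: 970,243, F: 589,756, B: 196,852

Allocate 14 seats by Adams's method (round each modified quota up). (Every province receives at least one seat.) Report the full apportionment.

C 7; F 5; B 2

Standard divisor 1756851/14 ≈ 125489.357; standard quotas: C 7.732, F 4.700, B 1.569.
Rounding up gives 8, 5, 2 = 15 seats, so the divisor must be adjusted.
With modified divisor 143000: modified quotas C 6.785, F 4.124, B 1.377.
Rounding up: C 7, F 5, B 2 (total 14).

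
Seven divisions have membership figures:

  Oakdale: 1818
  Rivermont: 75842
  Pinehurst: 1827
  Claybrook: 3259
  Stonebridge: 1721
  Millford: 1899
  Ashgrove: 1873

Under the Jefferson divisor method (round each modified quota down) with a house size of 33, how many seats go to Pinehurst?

0

Standard divisor 88239/33 ≈ 2673.909; standard quotas: Oakdale 0.680, Rivermont 28.364, Pinehurst 0.683, Claybrook 1.219, Stonebridge 0.644, Millford 0.710, Ashgrove 0.700.
Rounding down gives 0, 28, 0, 1, 0, 0, 0 = 29 seats, so the divisor must be adjusted.
With modified divisor 2300: modified quotas Oakdale 0.790, Rivermont 32.975, Pinehurst 0.794, Claybrook 1.417, Stonebridge 0.748, Millford 0.826, Ashgrove 0.814.
Rounding down: Oakdale 0, Rivermont 32, Pinehurst 0, Claybrook 1, Stonebridge 0, Millford 0, Ashgrove 0 (total 33).
Pinehurst receives 0.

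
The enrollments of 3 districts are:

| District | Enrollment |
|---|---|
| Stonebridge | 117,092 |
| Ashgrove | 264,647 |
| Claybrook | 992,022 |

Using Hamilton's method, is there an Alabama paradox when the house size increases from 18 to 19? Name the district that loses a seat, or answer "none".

At 18 seats: Stonebridge 2, Ashgrove 3, Claybrook 13.
At 19 seats: Stonebridge 1, Ashgrove 4, Claybrook 14.
Stonebridge drops from 2 to 1.

Stonebridge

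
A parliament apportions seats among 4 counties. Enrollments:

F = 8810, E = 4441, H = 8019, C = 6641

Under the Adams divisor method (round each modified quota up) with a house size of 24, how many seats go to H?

7

Standard divisor 27911/24 ≈ 1162.958; standard quotas: F 7.576, E 3.819, H 6.895, C 5.710.
Rounding up gives 8, 4, 7, 6 = 25 seats, so the divisor must be adjusted.
With modified divisor 1300: modified quotas F 6.777, E 3.416, H 6.168, C 5.108.
Rounding up: F 7, E 4, H 7, C 6 (total 24).
H receives 7.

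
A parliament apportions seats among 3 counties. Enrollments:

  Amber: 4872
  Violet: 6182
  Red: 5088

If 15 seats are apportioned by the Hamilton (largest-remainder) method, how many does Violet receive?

6

The standard divisor is 16142/15 ≈ 1076.133.
Standard quotas: Amber 4.5273, Violet 5.7446, Red 4.7280.
Lower quotas: Amber 4, Violet 5, Red 4 (sum 13, leaving 2 seats).
Remainders in descending order: Violet 0.7446, Red 0.7280, Amber 0.5273.
The surplus seats go to Violet, Red.
Violet receives 6.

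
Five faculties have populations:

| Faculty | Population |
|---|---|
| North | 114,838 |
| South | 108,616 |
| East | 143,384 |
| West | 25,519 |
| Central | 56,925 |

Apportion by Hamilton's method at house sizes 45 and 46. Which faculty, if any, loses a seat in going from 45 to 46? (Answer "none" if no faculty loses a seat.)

West

At 45 seats: North 11, South 11, East 14, West 3, Central 6.
At 46 seats: North 12, South 11, East 15, West 2, Central 6.
West drops from 3 to 2.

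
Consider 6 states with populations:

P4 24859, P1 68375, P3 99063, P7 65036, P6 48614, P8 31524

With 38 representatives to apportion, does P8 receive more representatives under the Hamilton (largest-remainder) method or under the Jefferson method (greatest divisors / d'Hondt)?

Hamilton: P4 3, P1 8, P3 11, P7 7, P6 5, P8 4.
Jefferson: P4 3, P1 8, P3 12, P7 7, P6 5, P8 3.
P8 gets 4 under Hamilton and 3 under Jefferson.

Hamilton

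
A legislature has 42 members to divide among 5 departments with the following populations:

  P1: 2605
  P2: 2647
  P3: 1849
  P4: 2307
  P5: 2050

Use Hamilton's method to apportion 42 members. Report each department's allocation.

The standard divisor is 11458/42 ≈ 272.81.
Standard quotas: P1 9.549, P2 9.703, P3 6.778, P4 8.456, P5 7.514.
Lower quotas: P1 9, P2 9, P3 6, P4 8, P5 7 (sum 39, leaving 3 seats).
Remainders in descending order: P3 0.778, P2 0.703, P1 0.549, P5 0.514, P4 0.456.
The surplus seats go to P3, P2, P1.

P1: 10, P2: 10, P3: 7, P4: 8, P5: 7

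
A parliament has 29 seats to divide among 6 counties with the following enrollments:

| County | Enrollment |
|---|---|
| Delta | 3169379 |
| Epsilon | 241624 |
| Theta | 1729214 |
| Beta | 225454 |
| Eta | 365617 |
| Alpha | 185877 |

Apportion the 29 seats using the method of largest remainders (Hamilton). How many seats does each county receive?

Total 5917165; standard divisor 5917165/29 ≈ 204040.172.
Standard quotas: Delta 15.5331, Epsilon 1.1842, Theta 8.4749, Beta 1.1049, Eta 1.7919, Alpha 0.9110.
Lower quotas: Delta 15, Epsilon 1, Theta 8, Beta 1, Eta 1, Alpha 0 (sum 26, leaving 3 seats).
Remainders in descending order: Alpha 0.9110, Eta 0.7919, Delta 0.5331, Theta 0.4749, Epsilon 0.1842, Beta 0.1049.
The surplus seats go to Alpha, Eta, Delta.

Delta=16; Epsilon=1; Theta=8; Beta=1; Eta=2; Alpha=1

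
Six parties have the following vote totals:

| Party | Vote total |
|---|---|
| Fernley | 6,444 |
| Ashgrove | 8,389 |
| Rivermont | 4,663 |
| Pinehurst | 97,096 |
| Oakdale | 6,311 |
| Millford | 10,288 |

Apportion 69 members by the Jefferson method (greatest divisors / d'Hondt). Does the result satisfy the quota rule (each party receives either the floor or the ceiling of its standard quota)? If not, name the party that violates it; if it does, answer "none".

Pinehurst

Standard quotas: Fernley 3.338, Ashgrove 4.346, Rivermont 2.416, Pinehurst 50.301, Oakdale 3.269, Millford 5.330.
Jefferson allocation: Fernley 3, Ashgrove 4, Rivermont 2, Pinehurst 52, Oakdale 3, Millford 5.
Pinehurst has quota 50.301 (lower 50, upper 51) but receives 52 — outside the quota interval.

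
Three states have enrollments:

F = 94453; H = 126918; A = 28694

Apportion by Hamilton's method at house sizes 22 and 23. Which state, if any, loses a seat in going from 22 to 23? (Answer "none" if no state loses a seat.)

At 22 seats: F 8, H 11, A 3.
At 23 seats: F 9, H 12, A 2.
A drops from 3 to 2.

A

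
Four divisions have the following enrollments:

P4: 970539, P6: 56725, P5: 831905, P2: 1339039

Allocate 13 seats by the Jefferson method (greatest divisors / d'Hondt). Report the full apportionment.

P4=4; P6=0; P5=3; P2=6

Standard divisor 3198208/13 ≈ 246016; standard quotas: P4 3.945, P6 0.231, P5 3.382, P2 5.443.
Rounding down gives 3, 0, 3, 5 = 11 seats, so the divisor must be adjusted.
With modified divisor 215600: modified quotas P4 4.502, P6 0.263, P5 3.859, P2 6.211.
Rounding down: P4 4, P6 0, P5 3, P2 6 (total 13).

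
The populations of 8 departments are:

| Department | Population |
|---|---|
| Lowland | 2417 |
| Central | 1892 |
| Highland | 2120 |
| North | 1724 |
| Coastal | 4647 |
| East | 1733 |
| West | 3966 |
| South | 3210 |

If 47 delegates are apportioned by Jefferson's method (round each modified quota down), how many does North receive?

4

Standard divisor 21709/47 ≈ 461.894; standard quotas: Lowland 5.233, Central 4.096, Highland 4.590, North 3.732, Coastal 10.061, East 3.752, West 8.586, South 6.950.
Rounding down gives 5, 4, 4, 3, 10, 3, 8, 6 = 43 seats, so the divisor must be adjusted.
With modified divisor 428: modified quotas Lowland 5.647, Central 4.421, Highland 4.953, North 4.028, Coastal 10.857, East 4.049, West 9.266, South 7.500.
Rounding down: Lowland 5, Central 4, Highland 4, North 4, Coastal 10, East 4, West 9, South 7 (total 47).
North receives 4.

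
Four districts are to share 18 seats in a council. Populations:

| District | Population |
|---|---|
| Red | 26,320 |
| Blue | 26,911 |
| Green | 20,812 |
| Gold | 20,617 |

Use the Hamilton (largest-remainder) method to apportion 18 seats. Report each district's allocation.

Red=5, Blue=5, Green=4, Gold=4

Standard divisor: 94660 ÷ 18 ≈ 5258.889.
Standard quotas: Red 5.0049, Blue 5.1172, Green 3.9575, Gold 3.9204.
Lower quotas: Red 5, Blue 5, Green 3, Gold 3 (sum 16, leaving 2 seats).
Remainders in descending order: Green 0.9575, Gold 0.9204, Blue 0.1172, Red 0.0049.
The surplus seats go to Green, Gold.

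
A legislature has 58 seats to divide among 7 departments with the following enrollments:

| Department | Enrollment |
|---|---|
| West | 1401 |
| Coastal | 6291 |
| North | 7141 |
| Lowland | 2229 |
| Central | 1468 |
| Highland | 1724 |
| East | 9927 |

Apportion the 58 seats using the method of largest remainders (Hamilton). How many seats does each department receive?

The standard divisor is 30181/58 ≈ 520.362.
Standard quotas: West 2.6924, Coastal 12.0897, North 13.7231, Lowland 4.2836, Central 2.8211, Highland 3.3131, East 19.0771.
Lower quotas: West 2, Coastal 12, North 13, Lowland 4, Central 2, Highland 3, East 19 (sum 55, leaving 3 seats).
Remainders in descending order: Central 0.8211, North 0.7231, West 0.6924, Highland 0.3131, Lowland 0.2836, Coastal 0.0897, East 0.0771.
The surplus seats go to Central, North, West.

West=3, Coastal=12, North=14, Lowland=4, Central=3, Highland=3, East=19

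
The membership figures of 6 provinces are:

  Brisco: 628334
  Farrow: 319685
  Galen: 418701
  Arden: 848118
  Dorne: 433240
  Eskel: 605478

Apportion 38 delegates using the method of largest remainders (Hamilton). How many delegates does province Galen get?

Standard divisor: 3253556 ÷ 38 ≈ 85619.895.
Standard quotas: Brisco 7.3386, Farrow 3.7338, Galen 4.8902, Arden 9.9056, Dorne 5.0600, Eskel 7.0717.
Lower quotas: Brisco 7, Farrow 3, Galen 4, Arden 9, Dorne 5, Eskel 7 (sum 35, leaving 3 seats).
Remainders in descending order: Arden 0.9056, Galen 0.8902, Farrow 0.7338, Brisco 0.3386, Eskel 0.0717, Dorne 0.0600.
Largest remainders: Arden, Galen, Farrow receive the extra seats.
Galen receives 5.

5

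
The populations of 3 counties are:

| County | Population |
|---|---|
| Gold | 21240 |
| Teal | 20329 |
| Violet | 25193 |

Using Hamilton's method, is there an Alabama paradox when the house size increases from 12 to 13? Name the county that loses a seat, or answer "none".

At 12 seats: Gold 4, Teal 4, Violet 4.
At 13 seats: Gold 4, Teal 4, Violet 5.
No county's allocation decreased.

none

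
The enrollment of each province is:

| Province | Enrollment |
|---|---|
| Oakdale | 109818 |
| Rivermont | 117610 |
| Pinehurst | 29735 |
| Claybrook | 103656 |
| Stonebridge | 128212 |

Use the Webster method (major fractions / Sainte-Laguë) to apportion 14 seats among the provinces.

Standard divisor 489031/14 ≈ 34930.786; standard quotas: Oakdale 3.144, Rivermont 3.367, Pinehurst 0.851, Claybrook 2.967, Stonebridge 3.670.
Rounding to the nearest integer gives Oakdale 3, Rivermont 3, Pinehurst 1, Claybrook 3, Stonebridge 4 — total 14, matching the house size, so no adjustment is needed.

Oakdale 3; Rivermont 3; Pinehurst 1; Claybrook 3; Stonebridge 4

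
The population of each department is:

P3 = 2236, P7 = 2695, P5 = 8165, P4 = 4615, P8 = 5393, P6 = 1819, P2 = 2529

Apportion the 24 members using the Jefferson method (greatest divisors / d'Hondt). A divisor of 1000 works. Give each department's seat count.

P3: 2, P7: 2, P5: 8, P4: 4, P8: 5, P6: 1, P2: 2

With modified divisor 1000: modified quotas P3 2.236, P7 2.695, P5 8.165, P4 4.615, P8 5.393, P6 1.819, P2 2.529.
Rounding down: P3 2, P7 2, P5 8, P4 4, P8 5, P6 1, P2 2 (total 24).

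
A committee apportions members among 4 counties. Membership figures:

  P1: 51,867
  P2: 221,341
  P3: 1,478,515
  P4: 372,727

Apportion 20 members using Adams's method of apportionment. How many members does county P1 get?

1

Standard divisor 2124450/20 ≈ 106222.5; standard quotas: P1 0.488, P2 2.084, P3 13.919, P4 3.509.
Rounding up gives 1, 3, 14, 4 = 22 seats, so the divisor must be adjusted.
With modified divisor 118500: modified quotas P1 0.438, P2 1.868, P3 12.477, P4 3.145.
Rounding up: P1 1, P2 2, P3 13, P4 4 (total 20).
P1 receives 1.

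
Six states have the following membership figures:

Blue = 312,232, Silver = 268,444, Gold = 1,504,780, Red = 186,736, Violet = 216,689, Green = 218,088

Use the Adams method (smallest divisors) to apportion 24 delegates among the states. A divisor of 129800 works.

Blue: 3; Silver: 3; Gold: 12; Red: 2; Violet: 2; Green: 2

With modified divisor 129800: modified quotas Blue 2.405, Silver 2.068, Gold 11.593, Red 1.439, Violet 1.669, Green 1.680.
Rounding up: Blue 3, Silver 3, Gold 12, Red 2, Violet 2, Green 2 (total 24).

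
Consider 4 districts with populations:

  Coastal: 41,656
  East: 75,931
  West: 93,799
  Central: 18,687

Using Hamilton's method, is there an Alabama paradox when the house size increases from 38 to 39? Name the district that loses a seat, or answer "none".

none

At 38 seats: Coastal 7, East 13, West 15, Central 3.
At 39 seats: Coastal 7, East 13, West 16, Central 3.
No district's allocation decreased.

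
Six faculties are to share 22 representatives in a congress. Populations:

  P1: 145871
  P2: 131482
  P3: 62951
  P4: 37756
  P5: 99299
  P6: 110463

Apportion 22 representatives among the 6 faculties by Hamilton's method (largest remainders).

P1 6, P2 5, P3 2, P4 1, P5 4, P6 4

Standard divisor: 587822 ÷ 22 ≈ 26719.182.
Standard quotas: P1 5.4594, P2 4.9209, P3 2.3560, P4 1.4131, P5 3.7164, P6 4.1342.
Lower quotas: P1 5, P2 4, P3 2, P4 1, P5 3, P6 4 (sum 19, leaving 3 seats).
Remainders in descending order: P2 0.9209, P5 0.7164, P1 0.4594, P4 0.4131, P3 0.3560, P6 0.1342.
The surplus seats go to P2, P5, P1.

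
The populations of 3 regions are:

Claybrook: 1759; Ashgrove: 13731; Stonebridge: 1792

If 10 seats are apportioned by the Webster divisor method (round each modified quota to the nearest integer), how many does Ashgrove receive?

Standard divisor 17282/10 ≈ 1728.2; standard quotas: Claybrook 1.018, Ashgrove 7.945, Stonebridge 1.037.
Rounding to the nearest integer gives Claybrook 1, Ashgrove 8, Stonebridge 1 — total 10, matching the house size, so no adjustment is needed.
Ashgrove receives 8.

8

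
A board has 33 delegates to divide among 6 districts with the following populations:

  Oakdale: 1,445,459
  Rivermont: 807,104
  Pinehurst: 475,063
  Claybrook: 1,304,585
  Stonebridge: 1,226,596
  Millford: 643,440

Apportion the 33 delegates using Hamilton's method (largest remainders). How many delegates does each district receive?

Total 5902247; standard divisor 5902247/33 ≈ 178855.97.
Standard quotas: Oakdale 8.0817, Rivermont 4.5126, Pinehurst 2.6561, Claybrook 7.2941, Stonebridge 6.8580, Millford 3.5975.
Lower quotas: Oakdale 8, Rivermont 4, Pinehurst 2, Claybrook 7, Stonebridge 6, Millford 3 (sum 30, leaving 3 seats).
Remainders in descending order: Stonebridge 0.8580, Pinehurst 0.6561, Millford 0.5975, Rivermont 0.5126, Claybrook 0.2941, Oakdale 0.0817.
The surplus seats go to Stonebridge, Pinehurst, Millford.

Oakdale 8, Rivermont 4, Pinehurst 3, Claybrook 7, Stonebridge 7, Millford 4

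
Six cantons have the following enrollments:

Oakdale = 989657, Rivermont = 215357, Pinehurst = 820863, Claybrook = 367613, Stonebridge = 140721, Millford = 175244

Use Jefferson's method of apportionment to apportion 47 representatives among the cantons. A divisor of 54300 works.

Oakdale 18; Rivermont 3; Pinehurst 15; Claybrook 6; Stonebridge 2; Millford 3

With modified divisor 54300: modified quotas Oakdale 18.226, Rivermont 3.966, Pinehurst 15.117, Claybrook 6.770, Stonebridge 2.592, Millford 3.227.
Rounding down: Oakdale 18, Rivermont 3, Pinehurst 15, Claybrook 6, Stonebridge 2, Millford 3 (total 47).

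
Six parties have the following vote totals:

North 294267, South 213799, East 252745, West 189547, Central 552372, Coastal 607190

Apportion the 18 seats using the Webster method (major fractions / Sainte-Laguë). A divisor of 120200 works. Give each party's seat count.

With modified divisor 120200: modified quotas North 2.448, South 1.779, East 2.103, West 1.577, Central 4.595, Coastal 5.051.
Rounding to the nearest integer: North 2, South 2, East 2, West 2, Central 5, Coastal 5 (total 18).

North=2; South=2; East=2; West=2; Central=5; Coastal=5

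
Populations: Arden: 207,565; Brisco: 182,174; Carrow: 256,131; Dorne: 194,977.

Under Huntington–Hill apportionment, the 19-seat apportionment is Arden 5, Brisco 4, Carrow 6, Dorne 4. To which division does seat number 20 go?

Priority for the next seat is population ÷ (√(s·(s+1))).
Priorities: Arden 37896.011, Brisco 40735.345, Carrow 39521.871, Dorne 43598.183.
Highest priority: Dorne.

Dorne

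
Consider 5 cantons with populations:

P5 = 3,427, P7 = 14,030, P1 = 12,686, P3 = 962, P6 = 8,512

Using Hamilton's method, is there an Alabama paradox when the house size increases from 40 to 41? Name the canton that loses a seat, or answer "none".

none

At 40 seats: P5 3, P7 14, P1 13, P3 1, P6 9.
At 41 seats: P5 4, P7 14, P1 13, P3 1, P6 9.
No canton's allocation decreased.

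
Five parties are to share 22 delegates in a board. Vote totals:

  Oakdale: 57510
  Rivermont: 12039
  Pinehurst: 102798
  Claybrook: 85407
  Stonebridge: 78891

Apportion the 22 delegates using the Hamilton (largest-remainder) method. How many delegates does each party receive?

The standard divisor is 336645/22 ≈ 15302.045.
Standard quotas: Oakdale 3.7583, Rivermont 0.7868, Pinehurst 6.7179, Claybrook 5.5814, Stonebridge 5.1556.
Lower quotas: Oakdale 3, Rivermont 0, Pinehurst 6, Claybrook 5, Stonebridge 5 (sum 19, leaving 3 seats).
Remainders in descending order: Rivermont 0.7868, Oakdale 0.7583, Pinehurst 0.7179, Claybrook 0.5814, Stonebridge 0.1556.
Largest remainders: Rivermont, Oakdale, Pinehurst receive the extra seats.

Oakdale=4; Rivermont=1; Pinehurst=7; Claybrook=5; Stonebridge=5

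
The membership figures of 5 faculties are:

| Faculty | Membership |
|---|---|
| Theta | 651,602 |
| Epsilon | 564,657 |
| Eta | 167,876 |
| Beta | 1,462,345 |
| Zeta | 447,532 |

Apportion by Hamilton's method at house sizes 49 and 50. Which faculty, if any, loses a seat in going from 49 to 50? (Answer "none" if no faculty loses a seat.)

At 49 seats: Theta 10, Epsilon 8, Eta 2, Beta 22, Zeta 7.
At 50 seats: Theta 10, Epsilon 9, Eta 2, Beta 22, Zeta 7.
No faculty's allocation decreased.

none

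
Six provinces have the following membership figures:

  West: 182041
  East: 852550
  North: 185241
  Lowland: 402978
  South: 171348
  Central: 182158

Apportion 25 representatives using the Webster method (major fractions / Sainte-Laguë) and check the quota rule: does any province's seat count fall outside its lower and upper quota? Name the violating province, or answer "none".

Standard quotas: West 2.303, East 10.785, North 2.343, Lowland 5.098, South 2.168, Central 2.304.
Webster allocation: West 2, East 12, North 2, Lowland 5, South 2, Central 2.
East has quota 10.785 (lower 10, upper 11) but receives 12 — outside the quota interval.

East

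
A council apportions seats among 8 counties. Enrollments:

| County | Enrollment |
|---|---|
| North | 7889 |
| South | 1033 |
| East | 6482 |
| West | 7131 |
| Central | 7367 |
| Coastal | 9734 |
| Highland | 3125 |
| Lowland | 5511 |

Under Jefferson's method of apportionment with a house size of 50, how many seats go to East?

7

Standard divisor 48272/50 ≈ 965.44; standard quotas: North 8.171, South 1.070, East 6.714, West 7.386, Central 7.631, Coastal 10.082, Highland 3.237, Lowland 5.708.
Rounding down gives 8, 1, 6, 7, 7, 10, 3, 5 = 47 seats, so the divisor must be adjusted.
With modified divisor 900: modified quotas North 8.766, South 1.148, East 7.202, West 7.923, Central 8.186, Coastal 10.816, Highland 3.472, Lowland 6.123.
Rounding down: North 8, South 1, East 7, West 7, Central 8, Coastal 10, Highland 3, Lowland 6 (total 50).
East receives 7.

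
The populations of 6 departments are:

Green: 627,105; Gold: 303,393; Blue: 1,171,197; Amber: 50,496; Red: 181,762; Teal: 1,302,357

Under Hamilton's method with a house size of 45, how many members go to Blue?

The standard divisor is 3636310/45 ≈ 80806.889.
Standard quotas: Green 7.7605, Gold 3.7545, Blue 14.4938, Amber 0.6249, Red 2.2493, Teal 16.1169.
Lower quotas: Green 7, Gold 3, Blue 14, Amber 0, Red 2, Teal 16 (sum 42, leaving 3 seats).
Remainders in descending order: Green 0.7605, Gold 0.7545, Amber 0.6249, Blue 0.4938, Red 0.2493, Teal 0.1169.
Largest remainders: Green, Gold, Amber receive the extra seats.
Blue receives 14.

14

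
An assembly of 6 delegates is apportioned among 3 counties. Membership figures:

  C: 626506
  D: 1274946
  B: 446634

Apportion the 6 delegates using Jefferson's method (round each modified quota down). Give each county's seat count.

C=1, D=4, B=1

Standard divisor 2348086/6 ≈ 391347.667; standard quotas: C 1.601, D 3.258, B 1.141.
Rounding down gives 1, 3, 1 = 5 seats, so the divisor must be adjusted.
With modified divisor 317091: modified quotas C 1.976, D 4.021, B 1.409.
Rounding down: C 1, D 4, B 1 (total 6).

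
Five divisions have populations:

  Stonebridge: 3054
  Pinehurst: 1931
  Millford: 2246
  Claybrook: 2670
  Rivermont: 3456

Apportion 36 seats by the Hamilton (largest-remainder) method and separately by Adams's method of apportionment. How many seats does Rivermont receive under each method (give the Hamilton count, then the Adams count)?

10 and 9

Hamilton: Stonebridge 8, Pinehurst 5, Millford 6, Claybrook 7, Rivermont 10.
Adams: Stonebridge 8, Pinehurst 6, Millford 6, Claybrook 7, Rivermont 9.
Rivermont gets 10 under Hamilton and 9 under Adams.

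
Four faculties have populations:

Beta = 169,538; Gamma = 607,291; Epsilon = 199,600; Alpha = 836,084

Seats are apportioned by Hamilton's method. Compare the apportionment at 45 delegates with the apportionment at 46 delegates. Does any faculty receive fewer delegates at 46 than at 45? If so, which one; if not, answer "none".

At 45 seats: Beta 4, Gamma 15, Epsilon 5, Alpha 21.
At 46 seats: Beta 4, Gamma 16, Epsilon 5, Alpha 21.
No faculty's allocation decreased.

none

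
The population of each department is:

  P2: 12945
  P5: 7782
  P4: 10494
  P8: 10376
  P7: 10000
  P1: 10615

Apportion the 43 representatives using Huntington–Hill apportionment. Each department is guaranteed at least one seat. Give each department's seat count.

With divisor 1420: modified quotas P2 9.116, P5 5.480, P4 7.390, P8 7.307, P7 7.042, P1 7.475.
Geometric-mean thresholds: P2 √(9·10)=9.487, P5 √(5·6)=5.477, P4 √(7·8)=7.483, P8 √(7·8)=7.483, P7 √(7·8)=7.483, P1 √(7·8)=7.483.
Each quota rounded against its threshold gives P2 9, P5 6, P4 7, P8 7, P7 7, P1 7 (total 43).

P2 9; P5 6; P4 7; P8 7; P7 7; P1 7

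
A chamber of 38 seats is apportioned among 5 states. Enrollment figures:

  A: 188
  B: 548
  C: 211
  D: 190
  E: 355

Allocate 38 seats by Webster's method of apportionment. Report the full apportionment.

A 5, B 14, C 5, D 5, E 9

Standard divisor 1492/38 ≈ 39.263; standard quotas: A 4.788, B 13.957, C 5.374, D 4.839, E 9.042.
Rounding to the nearest integer gives A 5, B 14, C 5, D 5, E 9 — total 38, matching the house size, so no adjustment is needed.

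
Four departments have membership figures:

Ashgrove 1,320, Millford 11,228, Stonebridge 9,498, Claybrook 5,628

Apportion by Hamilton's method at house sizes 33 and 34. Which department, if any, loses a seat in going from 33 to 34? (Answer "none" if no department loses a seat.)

Ashgrove

At 33 seats: Ashgrove 2, Millford 13, Stonebridge 11, Claybrook 7.
At 34 seats: Ashgrove 1, Millford 14, Stonebridge 12, Claybrook 7.
Ashgrove drops from 2 to 1.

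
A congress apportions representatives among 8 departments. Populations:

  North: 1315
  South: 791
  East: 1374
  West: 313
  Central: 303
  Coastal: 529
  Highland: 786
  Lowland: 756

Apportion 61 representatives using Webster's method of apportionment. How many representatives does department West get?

Standard divisor 6167/61 ≈ 101.098; standard quotas: North 13.007, South 7.824, East 13.591, West 3.096, Central 2.997, Coastal 5.233, Highland 7.775, Lowland 7.478.
Rounding to the nearest integer gives North 13, South 8, East 14, West 3, Central 3, Coastal 5, Highland 8, Lowland 7 — total 61, matching the house size, so no adjustment is needed.
West receives 3.

3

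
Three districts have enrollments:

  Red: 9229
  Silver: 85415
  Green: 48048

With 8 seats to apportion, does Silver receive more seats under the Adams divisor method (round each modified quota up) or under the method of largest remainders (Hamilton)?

Hamilton

Adams: Red 1, Silver 4, Green 3.
Hamilton: Red 0, Silver 5, Green 3.
Silver gets 4 under Adams and 5 under Hamilton.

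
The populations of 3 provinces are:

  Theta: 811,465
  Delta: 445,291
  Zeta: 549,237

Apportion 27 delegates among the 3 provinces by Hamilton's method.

Theta 12, Delta 7, Zeta 8

Standard divisor: 1805993 ÷ 27 ≈ 66888.63.
Standard quotas: Theta 12.1316, Delta 6.6572, Zeta 8.2112.
Lower quotas: Theta 12, Delta 6, Zeta 8 (sum 26, leaving 1 seat).
Remainders in descending order: Delta 0.6572, Zeta 0.2112, Theta 0.1316.
The surplus seat goes to Delta.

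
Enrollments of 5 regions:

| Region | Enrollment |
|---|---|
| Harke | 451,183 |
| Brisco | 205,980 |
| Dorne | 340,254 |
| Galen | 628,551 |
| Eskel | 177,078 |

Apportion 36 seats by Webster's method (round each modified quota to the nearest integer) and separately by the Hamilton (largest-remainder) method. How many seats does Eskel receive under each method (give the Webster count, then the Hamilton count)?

Webster: Harke 9, Brisco 4, Dorne 7, Galen 12, Eskel 4.
Hamilton: Harke 9, Brisco 4, Dorne 7, Galen 13, Eskel 3.
Eskel gets 4 under Webster and 3 under Hamilton.

4 and 3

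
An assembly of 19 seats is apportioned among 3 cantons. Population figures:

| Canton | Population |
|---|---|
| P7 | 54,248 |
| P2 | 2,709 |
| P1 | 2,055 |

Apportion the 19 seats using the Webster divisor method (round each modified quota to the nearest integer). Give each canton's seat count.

Standard divisor 59012/19 ≈ 3105.895; standard quotas: P7 17.466, P2 0.872, P1 0.662.
Rounding to the nearest integer gives P7 17, P2 1, P1 1 — total 19, matching the house size, so no adjustment is needed.

P7=17; P2=1; P1=1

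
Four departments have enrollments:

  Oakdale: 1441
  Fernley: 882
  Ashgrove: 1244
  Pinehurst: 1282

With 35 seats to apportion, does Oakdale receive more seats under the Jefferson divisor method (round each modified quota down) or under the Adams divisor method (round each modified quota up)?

Jefferson: Oakdale 11, Fernley 6, Ashgrove 9, Pinehurst 9.
Adams: Oakdale 10, Fernley 7, Ashgrove 9, Pinehurst 9.
Oakdale gets 11 under Jefferson and 10 under Adams.

Jefferson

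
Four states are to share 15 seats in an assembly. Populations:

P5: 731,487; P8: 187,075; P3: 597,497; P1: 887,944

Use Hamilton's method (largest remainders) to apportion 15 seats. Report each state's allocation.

P5=5; P8=1; P3=4; P1=5

The standard divisor is 2404003/15 ≈ 160266.867.
Standard quotas: P5 4.5642, P8 1.1673, P3 3.7281, P1 5.5404.
Lower quotas: P5 4, P8 1, P3 3, P1 5 (sum 13, leaving 2 seats).
Remainders in descending order: P3 0.7281, P5 0.5642, P1 0.5404, P8 0.1673.
Largest remainders: P3, P5 receive the extra seats.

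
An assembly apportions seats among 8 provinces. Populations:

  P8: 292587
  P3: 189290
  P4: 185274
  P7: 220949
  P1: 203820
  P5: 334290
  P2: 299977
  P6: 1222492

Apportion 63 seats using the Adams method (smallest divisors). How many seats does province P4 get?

4

Standard divisor 2948679/63 ≈ 46804.429; standard quotas: P8 6.251, P3 4.044, P4 3.958, P7 4.721, P1 4.355, P5 7.142, P2 6.409, P6 26.119.
Rounding up gives 7, 5, 4, 5, 5, 8, 7, 27 = 68 seats, so the divisor must be adjusted.
With modified divisor 49400: modified quotas P8 5.923, P3 3.832, P4 3.750, P7 4.473, P1 4.126, P5 6.767, P2 6.072, P6 24.747.
Rounding up: P8 6, P3 4, P4 4, P7 5, P1 5, P5 7, P2 7, P6 25 (total 63).
P4 receives 4.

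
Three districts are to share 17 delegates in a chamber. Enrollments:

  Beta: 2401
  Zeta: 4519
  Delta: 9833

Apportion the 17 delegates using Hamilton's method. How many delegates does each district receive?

Beta 2, Zeta 5, Delta 10

The standard divisor is 16753/17 ≈ 985.471.
Standard quotas: Beta 2.4364, Zeta 4.5856, Delta 9.9780.
Lower quotas: Beta 2, Zeta 4, Delta 9 (sum 15, leaving 2 seats).
Remainders in descending order: Delta 0.9780, Zeta 0.5856, Beta 0.4364.
The surplus seats go to Delta, Zeta.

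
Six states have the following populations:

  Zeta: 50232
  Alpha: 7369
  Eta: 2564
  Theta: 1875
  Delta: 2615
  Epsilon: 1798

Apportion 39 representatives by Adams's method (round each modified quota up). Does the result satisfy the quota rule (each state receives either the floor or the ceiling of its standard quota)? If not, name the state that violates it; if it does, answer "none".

Standard quotas: Zeta 29.480, Alpha 4.325, Eta 1.505, Theta 1.100, Delta 1.535, Epsilon 1.055.
Adams allocation: Zeta 28, Alpha 4, Eta 2, Theta 2, Delta 2, Epsilon 1.
Zeta has quota 29.480 (lower 29, upper 30) but receives 28 — outside the quota interval.

Zeta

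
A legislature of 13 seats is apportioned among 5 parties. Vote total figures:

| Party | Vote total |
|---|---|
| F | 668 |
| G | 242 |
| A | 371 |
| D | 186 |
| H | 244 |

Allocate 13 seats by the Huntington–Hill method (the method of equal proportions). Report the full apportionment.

With divisor 140: modified quotas F 4.771, G 1.729, A 2.650, D 1.329, H 1.743.
Geometric-mean thresholds: F √(4·5)=4.472, G √(1·2)=1.414, A √(2·3)=2.449, D √(1·2)=1.414, H √(1·2)=1.414.
Each quota rounded against its threshold gives F 5, G 2, A 3, D 1, H 2 (total 13).

F: 5; G: 2; A: 3; D: 1; H: 2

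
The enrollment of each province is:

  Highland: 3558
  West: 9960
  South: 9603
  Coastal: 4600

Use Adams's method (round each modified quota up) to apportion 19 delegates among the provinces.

Standard divisor 27721/19 ≈ 1459; standard quotas: Highland 2.439, West 6.827, South 6.582, Coastal 3.153.
Rounding up gives 3, 7, 7, 4 = 21 seats, so the divisor must be adjusted.
With modified divisor 1630: modified quotas Highland 2.183, West 6.110, South 5.891, Coastal 2.822.
Rounding up: Highland 3, West 7, South 6, Coastal 3 (total 19).

Highland: 3; West: 7; South: 6; Coastal: 3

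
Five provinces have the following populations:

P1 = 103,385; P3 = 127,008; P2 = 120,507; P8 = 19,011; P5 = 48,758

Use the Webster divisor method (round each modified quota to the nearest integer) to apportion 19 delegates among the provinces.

Standard divisor 418669/19 ≈ 22035.211; standard quotas: P1 4.692, P3 5.764, P2 5.469, P8 0.863, P5 2.213.
Rounding to the nearest integer gives P1 5, P3 6, P2 5, P8 1, P5 2 — total 19, matching the house size, so no adjustment is needed.

P1 5, P3 6, P2 5, P8 1, P5 2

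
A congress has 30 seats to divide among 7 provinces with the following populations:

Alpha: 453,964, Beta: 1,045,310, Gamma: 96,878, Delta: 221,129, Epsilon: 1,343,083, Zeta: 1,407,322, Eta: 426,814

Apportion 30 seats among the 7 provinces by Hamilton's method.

Total 4994500; standard divisor 4994500/30 ≈ 166483.333.
Standard quotas: Alpha 2.7268, Beta 6.2788, Gamma 0.5819, Delta 1.3282, Epsilon 8.0674, Zeta 8.4532, Eta 2.5637.
Lower quotas: Alpha 2, Beta 6, Gamma 0, Delta 1, Epsilon 8, Zeta 8, Eta 2 (sum 27, leaving 3 seats).
Remainders in descending order: Alpha 0.7268, Gamma 0.5819, Eta 0.5637, Zeta 0.4532, Delta 0.3282, Beta 0.2788, Epsilon 0.0674.
Largest remainders: Alpha, Gamma, Eta receive the extra seats.

Alpha 3, Beta 6, Gamma 1, Delta 1, Epsilon 8, Zeta 8, Eta 3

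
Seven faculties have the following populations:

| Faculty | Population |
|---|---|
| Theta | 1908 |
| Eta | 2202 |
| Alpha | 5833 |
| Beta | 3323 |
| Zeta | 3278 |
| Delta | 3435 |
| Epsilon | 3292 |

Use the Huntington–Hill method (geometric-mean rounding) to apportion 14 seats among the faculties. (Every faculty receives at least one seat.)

With divisor 1620: modified quotas Theta 1.178, Eta 1.359, Alpha 3.601, Beta 2.051, Zeta 2.023, Delta 2.120, Epsilon 2.032.
Geometric-mean thresholds: Theta √(1·2)=1.414, Eta √(1·2)=1.414, Alpha √(3·4)=3.464, Beta √(2·3)=2.449, Zeta √(2·3)=2.449, Delta √(2·3)=2.449, Epsilon √(2·3)=2.449.
Each quota rounded against its threshold gives Theta 1, Eta 1, Alpha 4, Beta 2, Zeta 2, Delta 2, Epsilon 2 (total 14).

Theta 1, Eta 1, Alpha 4, Beta 2, Zeta 2, Delta 2, Epsilon 2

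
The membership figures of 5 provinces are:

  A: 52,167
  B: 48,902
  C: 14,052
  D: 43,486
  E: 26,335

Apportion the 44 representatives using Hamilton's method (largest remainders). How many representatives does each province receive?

The standard divisor is 184942/44 ≈ 4203.227.
Standard quotas: A 12.4112, B 11.6344, C 3.3431, D 10.3459, E 6.2654.
Lower quotas: A 12, B 11, C 3, D 10, E 6 (sum 42, leaving 2 seats).
Remainders in descending order: B 0.6344, A 0.4112, D 0.3459, C 0.3431, E 0.2654.
Largest remainders: B, A receive the extra seats.

A 13, B 12, C 3, D 10, E 6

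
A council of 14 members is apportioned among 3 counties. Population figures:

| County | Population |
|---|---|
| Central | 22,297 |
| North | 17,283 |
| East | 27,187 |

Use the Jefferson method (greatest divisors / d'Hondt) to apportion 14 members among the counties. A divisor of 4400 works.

Central 5; North 3; East 6

With modified divisor 4400: modified quotas Central 5.067, North 3.928, East 6.179.
Rounding down: Central 5, North 3, East 6 (total 14).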